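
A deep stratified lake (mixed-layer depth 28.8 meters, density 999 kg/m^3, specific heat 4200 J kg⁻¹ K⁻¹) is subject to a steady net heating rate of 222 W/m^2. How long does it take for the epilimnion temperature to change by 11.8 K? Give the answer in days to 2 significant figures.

Areal heat capacity C = ρ c_p D = 999 × 4200 × 28.8 = 1.21×10^8 J m⁻² K⁻¹.
Time required: Δt = C ΔT / F = 1.21×10^8 × 11.8 / 222 = 6.42×10^6 s.
In days: 6.42×10^6 s / (86400 s/day) = 74.3 days.

74 days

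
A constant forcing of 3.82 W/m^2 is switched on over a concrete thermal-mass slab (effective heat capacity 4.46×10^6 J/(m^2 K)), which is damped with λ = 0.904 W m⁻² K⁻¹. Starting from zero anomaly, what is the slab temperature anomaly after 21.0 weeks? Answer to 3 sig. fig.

Areal heat capacity C = 4.46×10^6 J/(m^2 K) (given).
τ = C / λ = 4.46×10^6 / 0.904 = 4.93×10^6 s.
Equilibrium anomaly ΔT_eq = F / λ = 3.82 / 0.904 = 4.23 K.
t = 21.0 weeks = 1.27×10^7 s, so t/τ = 2.57.
ΔT(t) = ΔT_eq (1 − e^(−t/τ)) = 4.23 × (1 − e^−2.57) = 3.90 K.

3.90 K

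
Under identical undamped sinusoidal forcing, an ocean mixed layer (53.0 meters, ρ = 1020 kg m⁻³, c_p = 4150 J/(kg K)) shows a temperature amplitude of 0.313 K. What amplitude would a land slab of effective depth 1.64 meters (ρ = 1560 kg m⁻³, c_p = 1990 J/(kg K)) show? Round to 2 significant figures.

14 K

C_ocean = 2.24×10^8 J/(m²·K); C_land = 5.09×10^6 J/(m²·K).
A ∝ 1/C ⇒ A_land = A_ocean × C_ocean/C_land = 0.313 × 44.1 = 13.8 K.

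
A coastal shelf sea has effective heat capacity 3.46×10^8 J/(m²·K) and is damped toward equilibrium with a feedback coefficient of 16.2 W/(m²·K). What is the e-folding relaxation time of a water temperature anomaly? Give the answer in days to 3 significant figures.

Areal heat capacity C = 3.46×10^8 J/(m²·K) (given).
Relaxation time τ = C / λ = 3.46×10^8 / 16.2 = 2.14×10^7 s.
In days: 2.14×10^7 s / (86400 s/day) = 247 days.

247 days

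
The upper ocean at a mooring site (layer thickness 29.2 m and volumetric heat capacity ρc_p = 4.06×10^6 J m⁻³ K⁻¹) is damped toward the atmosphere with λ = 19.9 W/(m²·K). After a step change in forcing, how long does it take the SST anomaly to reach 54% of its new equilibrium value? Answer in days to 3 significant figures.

Areal heat capacity C = ρc_p × D = 4.06×10^6 × 29.2 = 1.19×10^8 J/(m²·K).
τ = C / λ = 1.19×10^8 / 19.9 = 5.96×10^6 s.
Fraction reached: 1 − e^(−t/τ) = 0.54 ⇒ t = −τ ln(1 − 0.54) = τ × 0.777.
t = 4.63×10^6 s = 53.5 days.

53.5 days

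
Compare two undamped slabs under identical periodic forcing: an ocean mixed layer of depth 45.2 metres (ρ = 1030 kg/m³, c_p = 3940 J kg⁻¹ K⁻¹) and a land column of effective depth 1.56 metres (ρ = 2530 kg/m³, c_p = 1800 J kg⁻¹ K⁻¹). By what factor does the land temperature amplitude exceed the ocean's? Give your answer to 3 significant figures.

C_ocean = 1030 × 3940 × 45.2 = 1.83×10^8 J/(m²·K).
C_land = 2530 × 1800 × 1.56 = 7.10×10^6 J/(m²·K).
Undamped amplitude ∝ 1/C, so A_land/A_ocean = C_ocean/C_land = 25.8.

25.8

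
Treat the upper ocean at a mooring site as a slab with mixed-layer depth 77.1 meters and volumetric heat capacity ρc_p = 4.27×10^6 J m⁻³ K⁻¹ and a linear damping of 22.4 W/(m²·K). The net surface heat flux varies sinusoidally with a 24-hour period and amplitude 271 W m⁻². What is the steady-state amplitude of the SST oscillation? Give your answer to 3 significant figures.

0.0113 K

Areal heat capacity C = ρc_p × D = 4.27×10^6 × 77.1 = 3.29×10^8 J/(m²·K).
Angular frequency ω = 2π / T = 2π / 86400 s = 7.27×10^-5 s⁻¹.
√((Cω)² + λ²) = √((23900)² + 22.4²) = 23900 W/(m²·K).
Amplitude A = F₀ / √((Cω)²+λ²) = 271 / 23900 = 0.0113 K.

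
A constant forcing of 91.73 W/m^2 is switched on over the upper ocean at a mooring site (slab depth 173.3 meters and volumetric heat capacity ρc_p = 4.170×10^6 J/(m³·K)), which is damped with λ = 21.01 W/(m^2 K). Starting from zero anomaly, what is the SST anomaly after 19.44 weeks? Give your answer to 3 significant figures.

1.26 K

Areal heat capacity C = ρc_p × D = 4.170×10^6 × 173.3 = 7.23×10^8 J/(m²·K).
τ = C / λ = 7.23×10^8 / 21.01 = 3.44×10^7 s.
Equilibrium anomaly ΔT_eq = F / λ = 91.73 / 21.01 = 4.37 K.
t = 19.44 weeks = 1.18×10^7 s, so t/τ = 0.342.
ΔT(t) = ΔT_eq (1 − e^(−t/τ)) = 4.37 × (1 − e^−0.342) = 1.26 K.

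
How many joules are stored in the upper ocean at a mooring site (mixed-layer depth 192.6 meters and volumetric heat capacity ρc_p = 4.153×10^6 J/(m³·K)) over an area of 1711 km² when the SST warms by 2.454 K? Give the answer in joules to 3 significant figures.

3.36×10^18 J

Areal heat capacity C = ρc_p × D = 4.153×10^6 × 192.6 = 8.00×10^8 J/(m²·K).
Heat per unit area: q = C ΔT = 8.00×10^8 × 2.454 = 1.96×10^9 J/m².
Total heat: Q = q × A = 1.96×10^9 × (1711 × 10⁶ m²) = 3.36×10^18 J.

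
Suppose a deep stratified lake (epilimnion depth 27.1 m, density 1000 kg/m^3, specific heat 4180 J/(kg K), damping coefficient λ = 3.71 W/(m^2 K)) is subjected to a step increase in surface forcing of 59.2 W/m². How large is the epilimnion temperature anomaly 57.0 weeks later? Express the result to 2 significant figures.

11 K

Areal heat capacity C = ρ c_p D = 1000 × 4180 × 27.1 = 1.13×10^8 J/(m^2 K).
τ = C / λ = 1.13×10^8 / 3.71 = 3.05×10^7 s.
Equilibrium anomaly ΔT_eq = F / λ = 59.2 / 3.71 = 16.0 K.
t = 57.0 weeks = 3.45×10^7 s, so t/τ = 1.13.
ΔT(t) = ΔT_eq (1 − e^(−t/τ)) = 16.0 × (1 − e^−1.13) = 10.8 K.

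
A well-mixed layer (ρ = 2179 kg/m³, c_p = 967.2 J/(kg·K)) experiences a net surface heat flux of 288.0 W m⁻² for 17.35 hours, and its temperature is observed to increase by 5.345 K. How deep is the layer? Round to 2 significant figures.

1.6 m

Heat input Q = F Δt = 288.0 × 62500 s = 1.80×10^7 J/m².
Required areal heat capacity C = Q / ΔT = 3.37×10^6 J/(m²·K).
Depth D = C / (ρ c_p) = 3.37×10^6 / (2179 × 967.2) = 1.60 m.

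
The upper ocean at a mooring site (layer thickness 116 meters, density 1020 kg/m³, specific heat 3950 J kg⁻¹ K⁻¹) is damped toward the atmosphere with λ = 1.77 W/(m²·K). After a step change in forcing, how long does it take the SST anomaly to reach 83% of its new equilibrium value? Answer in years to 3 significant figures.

14.8 years

Areal heat capacity C = ρ c_p D = 1020 × 3950 × 116 = 4.67×10^8 J/(m^2 K).
τ = C / λ = 4.67×10^8 / 1.77 = 2.64×10^8 s.
Fraction reached: 1 − e^(−t/τ) = 0.83 ⇒ t = −τ ln(1 − 0.83) = τ × 1.77.
t = 4.68×10^8 s = 14.8 years.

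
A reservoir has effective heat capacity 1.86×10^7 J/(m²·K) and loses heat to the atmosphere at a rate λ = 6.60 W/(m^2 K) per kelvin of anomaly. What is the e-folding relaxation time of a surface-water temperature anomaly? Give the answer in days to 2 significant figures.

33 days

Areal heat capacity C = 1.86×10^7 J/(m²·K) (given).
Relaxation time τ = C / λ = 1.86×10^7 / 6.60 = 2.82×10^6 s.
In days: 2.82×10^6 s / (86400 s/day) = 32.6 days.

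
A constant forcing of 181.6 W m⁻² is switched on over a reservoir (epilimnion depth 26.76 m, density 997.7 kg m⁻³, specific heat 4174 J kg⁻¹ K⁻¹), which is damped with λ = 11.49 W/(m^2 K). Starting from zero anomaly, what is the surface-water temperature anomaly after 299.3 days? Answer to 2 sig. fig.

Areal heat capacity C = ρ c_p D = 997.7 × 4174 × 26.76 = 1.11×10^8 J/(m²·K).
τ = C / λ = 1.11×10^8 / 11.49 = 9.70×10^6 s.
Equilibrium anomaly ΔT_eq = F / λ = 181.6 / 11.49 = 15.8 K.
t = 299.3 days = 2.59×10^7 s, so t/τ = 2.67.
ΔT(t) = ΔT_eq (1 − e^(−t/τ)) = 15.8 × (1 − e^−2.67) = 14.7 K.

15 K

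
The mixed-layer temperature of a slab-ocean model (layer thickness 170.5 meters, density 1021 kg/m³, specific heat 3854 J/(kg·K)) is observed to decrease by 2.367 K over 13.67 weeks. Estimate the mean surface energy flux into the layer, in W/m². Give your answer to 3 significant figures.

Areal heat capacity C = ρ c_p D = 1021 × 3854 × 170.5 = 6.71×10^8 J m⁻² K⁻¹.
Required heat per unit area: Q = C ΔT = 6.71×10^8 × -2.367 = -1.59×10^9 J/m².
Flux F = Q / Δt = -1.59×10^9 / 8.27×10^6 s = -192 W/m².

-192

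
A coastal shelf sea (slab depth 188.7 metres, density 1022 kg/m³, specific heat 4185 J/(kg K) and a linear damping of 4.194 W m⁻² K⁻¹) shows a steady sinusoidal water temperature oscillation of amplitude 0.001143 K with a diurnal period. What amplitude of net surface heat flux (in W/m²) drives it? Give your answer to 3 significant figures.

67.1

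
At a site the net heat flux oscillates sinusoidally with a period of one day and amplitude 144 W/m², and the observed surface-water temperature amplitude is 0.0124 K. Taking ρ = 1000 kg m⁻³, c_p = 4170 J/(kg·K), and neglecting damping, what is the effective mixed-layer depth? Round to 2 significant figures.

38 m

ω = 2π / 86400 s = 7.27×10^-5 s⁻¹.
Required C = F₀ / (A ω) = 144 / (0.0124 × 7.27×10^-5) = 1.60×10^8 J/(m²·K).
D = C / (ρ c_p) = 1.60×10^8 / (1000 × 4170) = 38.3 m.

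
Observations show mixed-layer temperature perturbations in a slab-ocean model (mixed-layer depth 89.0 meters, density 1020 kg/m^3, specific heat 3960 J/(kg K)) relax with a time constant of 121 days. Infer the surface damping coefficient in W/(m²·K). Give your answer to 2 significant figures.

34

Areal heat capacity C = ρ c_p D = 1020 × 3960 × 89.0 = 3.59×10^8 J/(m^2 K).
τ = 121 days = 1.05×10^7 s.
λ = C / τ = 3.59×10^8 / 1.05×10^7 = 34.4 W/(m²·K).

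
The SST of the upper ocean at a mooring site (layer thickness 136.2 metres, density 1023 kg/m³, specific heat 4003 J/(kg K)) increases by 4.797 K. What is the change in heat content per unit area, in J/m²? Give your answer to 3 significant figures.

Areal heat capacity C = ρ c_p D = 1023 × 4003 × 136.2 = 5.58×10^8 J m⁻² K⁻¹.
ΔQ = C ΔT = 5.58×10^8 × 4.797 = 2.68×10^9 J/m².

2.68×10^9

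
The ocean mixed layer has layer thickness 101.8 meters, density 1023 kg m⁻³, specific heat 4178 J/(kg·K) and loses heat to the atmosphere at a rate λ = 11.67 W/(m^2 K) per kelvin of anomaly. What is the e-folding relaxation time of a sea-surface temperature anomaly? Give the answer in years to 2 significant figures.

Areal heat capacity C = ρ c_p D = 1023 × 4178 × 101.8 = 4.35×10^8 J/(m^2 K).
Relaxation time τ = C / λ = 4.35×10^8 / 11.67 = 3.73×10^7 s.
In years: 3.73×10^7 s / (3.156×10^7 s/year) = 1.18 years.

1.2 years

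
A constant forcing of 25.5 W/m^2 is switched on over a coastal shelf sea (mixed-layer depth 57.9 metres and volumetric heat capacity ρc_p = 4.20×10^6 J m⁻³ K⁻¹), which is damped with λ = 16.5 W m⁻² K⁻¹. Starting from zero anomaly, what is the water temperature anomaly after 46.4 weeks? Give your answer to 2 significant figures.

1.3 K

Areal heat capacity C = ρc_p × D = 4.20×10^6 × 57.9 = 2.43×10^8 J m⁻² K⁻¹.
τ = C / λ = 2.43×10^8 / 16.5 = 1.47×10^7 s.
Equilibrium anomaly ΔT_eq = F / λ = 25.5 / 16.5 = 1.55 K.
t = 46.4 weeks = 2.81×10^7 s, so t/τ = 1.90.
ΔT(t) = ΔT_eq (1 − e^(−t/τ)) = 1.55 × (1 − e^−1.90) = 1.32 K.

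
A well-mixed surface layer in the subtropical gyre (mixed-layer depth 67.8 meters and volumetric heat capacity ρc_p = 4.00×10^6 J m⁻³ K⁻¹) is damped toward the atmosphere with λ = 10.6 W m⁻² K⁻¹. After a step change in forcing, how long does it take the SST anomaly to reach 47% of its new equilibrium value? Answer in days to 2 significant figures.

Areal heat capacity C = ρc_p × D = 4.00×10^6 × 67.8 = 2.71×10^8 J/(m²·K).
τ = C / λ = 2.71×10^8 / 10.6 = 2.56×10^7 s.
Fraction reached: 1 − e^(−t/τ) = 0.47 ⇒ t = −τ ln(1 − 0.47) = τ × 0.635.
t = 1.62×10^7 s = 188 days.

190 days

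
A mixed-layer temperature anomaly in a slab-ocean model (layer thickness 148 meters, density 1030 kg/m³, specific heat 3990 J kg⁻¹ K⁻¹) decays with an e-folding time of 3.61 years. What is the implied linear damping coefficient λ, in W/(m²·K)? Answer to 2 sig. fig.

5.3

Areal heat capacity C = ρ c_p D = 1030 × 3990 × 148 = 6.08×10^8 J/(m^2 K).
τ = 3.61 years = 1.14×10^8 s.
λ = C / τ = 6.08×10^8 / 1.14×10^8 = 5.34 W/(m²·K).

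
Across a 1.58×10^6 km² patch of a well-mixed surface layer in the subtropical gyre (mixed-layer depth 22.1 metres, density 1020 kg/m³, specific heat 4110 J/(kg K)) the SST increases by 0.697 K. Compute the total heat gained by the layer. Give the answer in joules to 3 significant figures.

Areal heat capacity C = ρ c_p D = 1020 × 4110 × 22.1 = 9.26×10^7 J/(m^2 K).
Heat per unit area: q = C ΔT = 9.26×10^7 × 0.697 = 6.46×10^7 J/m².
Total heat: Q = q × A = 6.46×10^7 × (1.58×10^6 × 10⁶ m²) = 1.02×10^20 J.

1.02×10^20 J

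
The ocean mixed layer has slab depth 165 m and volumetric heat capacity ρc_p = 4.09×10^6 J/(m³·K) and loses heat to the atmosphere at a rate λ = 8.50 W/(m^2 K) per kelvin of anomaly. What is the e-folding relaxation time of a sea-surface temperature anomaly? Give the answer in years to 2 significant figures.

2.5 years

Areal heat capacity C = ρc_p × D = 4.09×10^6 × 165 = 6.75×10^8 J m⁻² K⁻¹.
Relaxation time τ = C / λ = 6.75×10^8 / 8.50 = 7.94×10^7 s.
In years: 7.94×10^7 s / (3.156×10^7 s/year) = 2.52 years.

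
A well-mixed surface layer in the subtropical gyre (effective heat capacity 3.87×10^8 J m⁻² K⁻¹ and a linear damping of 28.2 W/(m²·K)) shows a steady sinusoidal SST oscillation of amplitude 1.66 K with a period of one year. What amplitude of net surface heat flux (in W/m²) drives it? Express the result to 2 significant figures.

140

Areal heat capacity C = 3.87×10^8 J m⁻² K⁻¹ (given).
ω = 2π / 3.15×10^7 s = 1.99×10^-7 s⁻¹.
√((Cω)² + λ²) = √((77.1)² + 28.2²) = 82.1 W/(m²·K).
F₀ = A × √((Cω)²+λ²) = 1.66 × 82.1 = 136 W/m².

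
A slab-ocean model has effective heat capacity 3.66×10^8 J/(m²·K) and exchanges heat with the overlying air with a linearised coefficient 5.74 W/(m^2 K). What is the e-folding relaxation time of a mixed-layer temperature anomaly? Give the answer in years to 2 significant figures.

Areal heat capacity C = 3.66×10^8 J/(m²·K) (given).
Relaxation time τ = C / λ = 3.66×10^8 / 5.74 = 6.38×10^7 s.
In years: 6.38×10^7 s / (3.156×10^7 s/year) = 2.02 years.

2.0 years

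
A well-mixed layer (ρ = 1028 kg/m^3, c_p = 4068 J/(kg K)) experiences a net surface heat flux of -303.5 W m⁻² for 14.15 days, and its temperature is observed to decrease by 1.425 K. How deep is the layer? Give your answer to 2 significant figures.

62 m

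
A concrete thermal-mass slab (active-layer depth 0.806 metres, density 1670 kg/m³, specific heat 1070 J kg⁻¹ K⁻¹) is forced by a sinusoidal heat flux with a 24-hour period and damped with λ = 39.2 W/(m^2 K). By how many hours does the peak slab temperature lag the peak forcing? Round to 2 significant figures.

4.6 hours

Areal heat capacity C = ρ c_p D = 1670 × 1070 × 0.806 = 1.44×10^6 J/(m^2 K).
ω = 2π / 86400 s = 7.27×10^-5 s⁻¹.
Phase lag φ = arctan(Cω/λ) = arctan(105/39.2) = 1.21 rad.
Time lag = φ / ω = 1.21 / 7.27×10^-5 = 16700 s = 4.63 hours.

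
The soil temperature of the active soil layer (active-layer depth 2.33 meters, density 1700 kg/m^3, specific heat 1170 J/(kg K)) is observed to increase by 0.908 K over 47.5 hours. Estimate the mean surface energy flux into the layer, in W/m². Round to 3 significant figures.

24.6

Areal heat capacity C = ρ c_p D = 1700 × 1170 × 2.33 = 4.63×10^6 J/(m^2 K).
Required heat per unit area: Q = C ΔT = 4.63×10^6 × 0.908 = 4.21×10^6 J/m².
Flux F = Q / Δt = 4.21×10^6 / 1.71×10^5 s = 24.6 W/m².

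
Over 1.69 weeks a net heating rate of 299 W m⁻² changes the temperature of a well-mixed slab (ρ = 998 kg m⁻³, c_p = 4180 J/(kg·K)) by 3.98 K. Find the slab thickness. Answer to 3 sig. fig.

Heat input Q = F Δt = 299 × 1.02×10^6 s = 3.06×10^8 J/m².
Required areal heat capacity C = Q / ΔT = 7.68×10^7 J/(m²·K).
Depth D = C / (ρ c_p) = 7.68×10^7 / (998 × 4180) = 18.4 m.

18.4 m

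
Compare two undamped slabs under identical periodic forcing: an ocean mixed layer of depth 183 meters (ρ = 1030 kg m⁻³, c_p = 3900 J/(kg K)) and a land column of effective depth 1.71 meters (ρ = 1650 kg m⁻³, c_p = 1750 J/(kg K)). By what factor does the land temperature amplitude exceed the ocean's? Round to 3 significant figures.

149

C_ocean = 1030 × 3900 × 183 = 7.35×10^8 J/(m²·K).
C_land = 1650 × 1750 × 1.71 = 4.94×10^6 J/(m²·K).
Undamped amplitude ∝ 1/C, so A_land/A_ocean = C_ocean/C_land = 149.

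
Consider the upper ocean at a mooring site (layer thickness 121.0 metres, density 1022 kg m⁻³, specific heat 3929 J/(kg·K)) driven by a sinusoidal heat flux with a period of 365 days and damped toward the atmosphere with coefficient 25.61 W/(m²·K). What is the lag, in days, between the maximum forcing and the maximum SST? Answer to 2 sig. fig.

Areal heat capacity C = ρ c_p D = 1022 × 3929 × 121.0 = 4.86×10^8 J/(m^2 K).
ω = 2π / 3.15×10^7 s = 1.99×10^-7 s⁻¹.
Phase lag φ = arctan(Cω/λ) = arctan(96.8/25.61) = 1.31 rad.
Time lag = φ / ω = 1.31 / 1.99×10^-7 = 6.59×10^6 s = 76.2 days.

76 days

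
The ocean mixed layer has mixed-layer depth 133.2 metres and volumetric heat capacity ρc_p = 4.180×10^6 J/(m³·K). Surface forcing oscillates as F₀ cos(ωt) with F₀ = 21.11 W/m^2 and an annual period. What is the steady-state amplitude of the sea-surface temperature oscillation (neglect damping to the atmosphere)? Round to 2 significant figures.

0.19 K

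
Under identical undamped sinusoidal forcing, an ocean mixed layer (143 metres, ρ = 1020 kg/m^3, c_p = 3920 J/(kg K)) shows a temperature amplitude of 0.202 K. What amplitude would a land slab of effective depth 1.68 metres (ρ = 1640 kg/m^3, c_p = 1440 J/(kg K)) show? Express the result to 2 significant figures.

29 K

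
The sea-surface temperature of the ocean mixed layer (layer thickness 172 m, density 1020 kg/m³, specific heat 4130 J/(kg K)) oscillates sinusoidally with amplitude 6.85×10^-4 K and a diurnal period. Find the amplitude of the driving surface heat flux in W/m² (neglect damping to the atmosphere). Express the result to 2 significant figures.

Areal heat capacity C = ρ c_p D = 1020 × 4130 × 172 = 7.25×10^8 J/(m²·K).
ω = 2π / 86400 s = 7.27×10^-5 s⁻¹.
Cω = 7.25×10^8 × 7.27×10^-5 = 52700 W/(m²·K).
F₀ = A × Cω = 6.85×10^-4 × 52700 = 36.1 W/m².

36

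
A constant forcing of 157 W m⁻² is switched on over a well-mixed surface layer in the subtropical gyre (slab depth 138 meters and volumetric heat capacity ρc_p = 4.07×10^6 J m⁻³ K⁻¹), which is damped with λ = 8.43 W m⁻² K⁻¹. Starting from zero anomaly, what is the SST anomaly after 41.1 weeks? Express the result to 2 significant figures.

5.8 K

Areal heat capacity C = ρc_p × D = 4.07×10^6 × 138 = 5.62×10^8 J m⁻² K⁻¹.
τ = C / λ = 5.62×10^8 / 8.43 = 6.66×10^7 s.
Equilibrium anomaly ΔT_eq = F / λ = 157 / 8.43 = 18.6 K.
t = 41.1 weeks = 2.49×10^7 s, so t/τ = 0.373.
ΔT(t) = ΔT_eq (1 − e^(−t/τ)) = 18.6 × (1 − e^−0.373) = 5.80 K.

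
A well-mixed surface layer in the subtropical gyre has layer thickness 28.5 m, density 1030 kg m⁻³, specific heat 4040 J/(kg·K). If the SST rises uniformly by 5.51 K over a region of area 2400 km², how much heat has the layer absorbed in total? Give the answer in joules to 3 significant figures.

1.57×10^18 J

Areal heat capacity C = ρ c_p D = 1030 × 4040 × 28.5 = 1.19×10^8 J m⁻² K⁻¹.
Heat per unit area: q = C ΔT = 1.19×10^8 × 5.51 = 6.53×10^8 J/m².
Total heat: Q = q × A = 6.53×10^8 × (2400 × 10⁶ m²) = 1.57×10^18 J.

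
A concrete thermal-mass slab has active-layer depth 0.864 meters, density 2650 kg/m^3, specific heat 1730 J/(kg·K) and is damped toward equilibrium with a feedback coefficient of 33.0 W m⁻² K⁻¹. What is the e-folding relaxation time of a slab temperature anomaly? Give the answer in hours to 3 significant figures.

33.3 hours

Areal heat capacity C = ρ c_p D = 2650 × 1730 × 0.864 = 3.96×10^6 J/(m²·K).
Relaxation time τ = C / λ = 3.96×10^6 / 33.0 = 1.20×10^5 s.
In hours: 1.20×10^5 s / (3600 s/hour) = 33.3 hours.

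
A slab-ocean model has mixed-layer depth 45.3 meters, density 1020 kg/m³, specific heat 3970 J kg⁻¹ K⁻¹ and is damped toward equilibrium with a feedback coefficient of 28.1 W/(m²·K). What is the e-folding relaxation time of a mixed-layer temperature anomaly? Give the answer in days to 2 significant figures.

76 days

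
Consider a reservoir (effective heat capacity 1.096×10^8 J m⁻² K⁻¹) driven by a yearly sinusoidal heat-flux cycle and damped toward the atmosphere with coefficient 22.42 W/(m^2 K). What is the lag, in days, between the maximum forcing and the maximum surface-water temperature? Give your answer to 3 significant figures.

Areal heat capacity C = 1.096×10^8 J m⁻² K⁻¹ (given).
ω = 2π / 3.15×10^7 s = 1.99×10^-7 s⁻¹.
Phase lag φ = arctan(Cω/λ) = arctan(21.8/22.42) = 0.772 rad.
Time lag = φ / ω = 0.772 / 1.99×10^-7 = 3.88×10^6 s = 44.9 days.

44.9 days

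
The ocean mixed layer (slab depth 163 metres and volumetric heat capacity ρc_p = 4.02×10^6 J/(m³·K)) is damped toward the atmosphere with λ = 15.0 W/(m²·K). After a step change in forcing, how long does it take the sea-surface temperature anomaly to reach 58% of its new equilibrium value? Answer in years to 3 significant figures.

1.20 years

Areal heat capacity C = ρc_p × D = 4.02×10^6 × 163 = 6.55×10^8 J/(m²·K).
τ = C / λ = 6.55×10^8 / 15.0 = 4.37×10^7 s.
Fraction reached: 1 − e^(−t/τ) = 0.58 ⇒ t = −τ ln(1 − 0.58) = τ × 0.868.
t = 3.79×10^7 s = 1.20 years.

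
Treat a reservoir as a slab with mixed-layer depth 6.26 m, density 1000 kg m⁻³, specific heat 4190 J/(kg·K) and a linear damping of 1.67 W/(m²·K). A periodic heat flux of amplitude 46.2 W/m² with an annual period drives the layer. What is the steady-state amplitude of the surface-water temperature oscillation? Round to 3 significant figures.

8.42 K

Areal heat capacity C = ρ c_p D = 1000 × 4190 × 6.26 = 2.62×10^7 J m⁻² K⁻¹.
Angular frequency ω = 2π / T = 2π / 3.15×10^7 s = 1.99×10^-7 s⁻¹.
√((Cω)² + λ²) = √((5.23)² + 1.67²) = 5.49 W/(m²·K).
Amplitude A = F₀ / √((Cω)²+λ²) = 46.2 / 5.49 = 8.42 K.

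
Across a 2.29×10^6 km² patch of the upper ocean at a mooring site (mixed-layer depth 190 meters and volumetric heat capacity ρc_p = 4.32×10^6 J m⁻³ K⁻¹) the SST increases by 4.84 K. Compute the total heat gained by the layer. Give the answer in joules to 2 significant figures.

9.1×10^21 J

Areal heat capacity C = ρc_p × D = 4.32×10^6 × 190 = 8.21×10^8 J/(m²·K).
Heat per unit area: q = C ΔT = 8.21×10^8 × 4.84 = 3.97×10^9 J/m².
Total heat: Q = q × A = 3.97×10^9 × (2.29×10^6 × 10⁶ m²) = 9.10×10^21 J.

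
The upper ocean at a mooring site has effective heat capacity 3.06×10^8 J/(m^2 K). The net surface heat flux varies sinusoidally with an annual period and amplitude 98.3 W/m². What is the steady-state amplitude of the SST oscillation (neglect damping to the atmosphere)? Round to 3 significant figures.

1.61 K

Areal heat capacity C = 3.06×10^8 J/(m^2 K) (given).
Angular frequency ω = 2π / T = 2π / 3.15×10^7 s = 1.99×10^-7 s⁻¹.
Cω = 3.06×10^8 × 1.99×10^-7 = 61.0 W/(m²·K).
Amplitude A = F₀ / (Cω) = 98.3 / 61.0 = 1.61 K.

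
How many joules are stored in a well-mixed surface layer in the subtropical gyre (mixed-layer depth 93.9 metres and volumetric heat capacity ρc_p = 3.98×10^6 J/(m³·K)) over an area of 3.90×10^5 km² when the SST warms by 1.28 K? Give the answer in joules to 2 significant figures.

Areal heat capacity C = ρc_p × D = 3.98×10^6 × 93.9 = 3.74×10^8 J/(m^2 K).
Heat per unit area: q = C ΔT = 3.74×10^8 × 1.28 = 4.78×10^8 J/m².
Total heat: Q = q × A = 4.78×10^8 × (3.90×10^5 × 10⁶ m²) = 1.87×10^20 J.

1.9×10^20 J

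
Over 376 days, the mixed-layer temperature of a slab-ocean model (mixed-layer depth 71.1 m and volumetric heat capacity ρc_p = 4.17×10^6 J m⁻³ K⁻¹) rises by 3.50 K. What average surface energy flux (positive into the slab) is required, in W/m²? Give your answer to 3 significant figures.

31.9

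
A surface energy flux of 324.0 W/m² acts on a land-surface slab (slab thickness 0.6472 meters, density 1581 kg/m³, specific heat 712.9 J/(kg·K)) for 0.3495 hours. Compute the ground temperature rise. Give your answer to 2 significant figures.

Areal heat capacity C = ρ c_p D = 1581 × 712.9 × 0.6472 = 7.29×10^5 J/(m^2 K).
Net heat input Q = F Δt = 324.0 × (0.3495 hours × 3600 s/hour) = 4.08×10^5 J/m².
ΔT = Q / C = 4.08×10^5 / 7.29×10^5 = 0.559 K.

0.56 K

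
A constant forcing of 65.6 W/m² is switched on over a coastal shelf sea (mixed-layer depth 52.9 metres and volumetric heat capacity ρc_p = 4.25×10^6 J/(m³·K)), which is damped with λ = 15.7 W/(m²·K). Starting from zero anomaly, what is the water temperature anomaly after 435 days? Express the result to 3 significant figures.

Areal heat capacity C = ρc_p × D = 4.25×10^6 × 52.9 = 2.25×10^8 J m⁻² K⁻¹.
τ = C / λ = 2.25×10^8 / 15.7 = 1.43×10^7 s.
Equilibrium anomaly ΔT_eq = F / λ = 65.6 / 15.7 = 4.18 K.
t = 435 days = 3.76×10^7 s, so t/τ = 2.62.
ΔT(t) = ΔT_eq (1 − e^(−t/τ)) = 4.18 × (1 − e^−2.62) = 3.88 K.

3.88 K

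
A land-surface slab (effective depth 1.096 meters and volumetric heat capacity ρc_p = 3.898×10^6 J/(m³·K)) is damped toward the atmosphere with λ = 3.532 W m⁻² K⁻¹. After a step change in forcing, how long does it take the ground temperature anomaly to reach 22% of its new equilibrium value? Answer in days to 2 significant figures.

Areal heat capacity C = ρc_p × D = 3.898×10^6 × 1.096 = 4.27×10^6 J/(m²·K).
τ = C / λ = 4.27×10^6 / 3.532 = 1.21×10^6 s.
Fraction reached: 1 − e^(−t/τ) = 0.22 ⇒ t = −τ ln(1 − 0.22) = τ × 0.248.
t = 3.01×10^5 s = 3.48 days.

3.5 days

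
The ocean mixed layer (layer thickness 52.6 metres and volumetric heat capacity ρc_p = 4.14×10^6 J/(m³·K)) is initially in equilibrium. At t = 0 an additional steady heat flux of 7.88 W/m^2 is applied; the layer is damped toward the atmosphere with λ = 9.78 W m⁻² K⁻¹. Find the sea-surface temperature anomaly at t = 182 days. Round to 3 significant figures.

0.408 K

Areal heat capacity C = ρc_p × D = 4.14×10^6 × 52.6 = 2.18×10^8 J/(m^2 K).
τ = C / λ = 2.18×10^8 / 9.78 = 2.23×10^7 s.
Equilibrium anomaly ΔT_eq = F / λ = 7.88 / 9.78 = 0.806 K.
t = 182 days = 1.57×10^7 s, so t/τ = 0.706.
ΔT(t) = ΔT_eq (1 − e^(−t/τ)) = 0.806 × (1 − e^−0.706) = 0.408 K.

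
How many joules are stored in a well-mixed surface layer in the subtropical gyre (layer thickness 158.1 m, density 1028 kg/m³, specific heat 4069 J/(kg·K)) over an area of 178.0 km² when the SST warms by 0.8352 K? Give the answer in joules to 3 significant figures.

9.83×10^16 J

Areal heat capacity C = ρ c_p D = 1028 × 4069 × 158.1 = 6.61×10^8 J/(m^2 K).
Heat per unit area: q = C ΔT = 6.61×10^8 × 0.8352 = 5.52×10^8 J/m².
Total heat: Q = q × A = 5.52×10^8 × (178.0 × 10⁶ m²) = 9.83×10^16 J.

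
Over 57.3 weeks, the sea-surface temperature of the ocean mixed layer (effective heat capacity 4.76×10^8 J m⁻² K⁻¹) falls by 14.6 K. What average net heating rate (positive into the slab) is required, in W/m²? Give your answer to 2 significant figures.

Areal heat capacity C = 4.76×10^8 J m⁻² K⁻¹ (given).
Required heat per unit area: Q = C ΔT = 4.76×10^8 × -14.6 = -6.95×10^9 J/m².
Flux F = Q / Δt = -6.95×10^9 / 3.47×10^7 s = -201 W/m².

-200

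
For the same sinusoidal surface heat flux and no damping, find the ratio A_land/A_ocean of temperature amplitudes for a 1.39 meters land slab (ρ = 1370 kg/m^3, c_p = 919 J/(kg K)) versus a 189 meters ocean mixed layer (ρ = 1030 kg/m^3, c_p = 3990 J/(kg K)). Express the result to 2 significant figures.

440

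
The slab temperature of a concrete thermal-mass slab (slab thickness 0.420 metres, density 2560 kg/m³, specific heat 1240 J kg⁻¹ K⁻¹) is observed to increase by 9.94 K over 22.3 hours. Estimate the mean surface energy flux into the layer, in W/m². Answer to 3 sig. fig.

165

Areal heat capacity C = ρ c_p D = 2560 × 1240 × 0.420 = 1.33×10^6 J m⁻² K⁻¹.
Required heat per unit area: Q = C ΔT = 1.33×10^6 × 9.94 = 1.33×10^7 J/m².
Flux F = Q / Δt = 1.33×10^7 / 80300 s = 165 W/m².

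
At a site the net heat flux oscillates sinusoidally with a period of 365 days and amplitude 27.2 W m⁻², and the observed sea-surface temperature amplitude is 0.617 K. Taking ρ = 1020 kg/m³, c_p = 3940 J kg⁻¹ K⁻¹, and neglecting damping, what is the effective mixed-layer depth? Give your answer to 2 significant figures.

55 m

ω = 2π / 3.15×10^7 s = 1.99×10^-7 s⁻¹.
Required C = F₀ / (A ω) = 27.2 / (0.617 × 1.99×10^-7) = 2.21×10^8 J/(m²·K).
D = C / (ρ c_p) = 2.21×10^8 / (1020 × 3940) = 55.1 m.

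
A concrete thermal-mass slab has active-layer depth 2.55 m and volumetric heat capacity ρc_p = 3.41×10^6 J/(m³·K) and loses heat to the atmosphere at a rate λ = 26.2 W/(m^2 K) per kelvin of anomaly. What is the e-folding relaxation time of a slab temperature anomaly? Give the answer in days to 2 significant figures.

Areal heat capacity C = ρc_p × D = 3.41×10^6 × 2.55 = 8.70×10^6 J m⁻² K⁻¹.
Relaxation time τ = C / λ = 8.70×10^6 / 26.2 = 3.32×10^5 s.
In days: 3.32×10^5 s / (86400 s/day) = 3.84 days.

3.8 days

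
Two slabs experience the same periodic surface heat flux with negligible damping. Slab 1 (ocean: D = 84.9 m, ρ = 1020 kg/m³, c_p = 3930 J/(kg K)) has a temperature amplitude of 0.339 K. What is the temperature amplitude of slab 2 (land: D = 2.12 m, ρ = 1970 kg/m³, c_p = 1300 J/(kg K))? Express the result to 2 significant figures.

21 K

C_ocean = 3.40×10^8 J/(m²·K); C_land = 5.43×10^6 J/(m²·K).
A ∝ 1/C ⇒ A_land = A_ocean × C_ocean/C_land = 0.339 × 62.7 = 21.2 K.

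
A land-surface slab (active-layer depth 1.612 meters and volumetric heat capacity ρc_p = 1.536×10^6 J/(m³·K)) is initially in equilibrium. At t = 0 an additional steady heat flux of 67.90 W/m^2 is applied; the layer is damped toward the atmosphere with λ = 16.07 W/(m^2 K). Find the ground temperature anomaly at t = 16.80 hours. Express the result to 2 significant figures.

1.4 K

Areal heat capacity C = ρc_p × D = 1.536×10^6 × 1.612 = 2.48×10^6 J m⁻² K⁻¹.
τ = C / λ = 2.48×10^6 / 16.07 = 1.54×10^5 s.
Equilibrium anomaly ΔT_eq = F / λ = 67.90 / 16.07 = 4.23 K.
t = 16.80 hours = 60500 s, so t/τ = 0.393.
ΔT(t) = ΔT_eq (1 − e^(−t/τ)) = 4.23 × (1 − e^−0.393) = 1.37 K.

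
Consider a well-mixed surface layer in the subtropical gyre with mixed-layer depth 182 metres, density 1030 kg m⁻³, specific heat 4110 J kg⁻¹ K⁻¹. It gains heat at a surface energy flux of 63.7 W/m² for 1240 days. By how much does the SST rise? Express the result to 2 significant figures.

8.9 K

Areal heat capacity C = ρ c_p D = 1030 × 4110 × 182 = 7.70×10^8 J/(m^2 K).
Net heat input Q = F Δt = 63.7 × (1240 days × 86400 s/day) = 6.82×10^9 J/m².
ΔT = Q / C = 6.82×10^9 / 7.70×10^8 = 8.86 K.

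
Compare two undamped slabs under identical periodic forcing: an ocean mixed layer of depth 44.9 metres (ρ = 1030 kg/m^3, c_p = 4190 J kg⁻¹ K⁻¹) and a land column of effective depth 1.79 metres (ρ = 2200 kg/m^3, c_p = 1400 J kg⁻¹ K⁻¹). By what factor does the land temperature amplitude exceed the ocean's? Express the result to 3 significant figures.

35.1

C_ocean = 1030 × 4190 × 44.9 = 1.94×10^8 J/(m²·K).
C_land = 2200 × 1400 × 1.79 = 5.51×10^6 J/(m²·K).
Undamped amplitude ∝ 1/C, so A_land/A_ocean = C_ocean/C_land = 35.1.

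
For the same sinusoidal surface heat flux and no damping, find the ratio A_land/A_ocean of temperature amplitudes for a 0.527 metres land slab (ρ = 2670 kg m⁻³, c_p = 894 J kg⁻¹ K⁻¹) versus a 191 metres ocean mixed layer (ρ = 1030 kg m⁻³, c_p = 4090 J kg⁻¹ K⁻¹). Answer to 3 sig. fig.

640

C_ocean = 1030 × 4090 × 191 = 8.05×10^8 J/(m²·K).
C_land = 2670 × 894 × 0.527 = 1.26×10^6 J/(m²·K).
Undamped amplitude ∝ 1/C, so A_land/A_ocean = C_ocean/C_land = 640.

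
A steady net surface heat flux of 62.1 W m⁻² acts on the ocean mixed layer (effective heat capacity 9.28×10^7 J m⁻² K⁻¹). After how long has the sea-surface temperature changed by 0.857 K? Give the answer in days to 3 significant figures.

14.8 days

Areal heat capacity C = 9.28×10^7 J m⁻² K⁻¹ (given).
Time required: Δt = C ΔT / F = 9.28×10^7 × 0.857 / 62.1 = 1.28×10^6 s.
In days: 1.28×10^6 s / (86400 s/day) = 14.8 days.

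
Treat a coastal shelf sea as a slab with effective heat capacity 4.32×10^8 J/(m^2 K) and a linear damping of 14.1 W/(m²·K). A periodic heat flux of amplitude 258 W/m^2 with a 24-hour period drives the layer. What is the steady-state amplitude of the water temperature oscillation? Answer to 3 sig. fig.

Areal heat capacity C = 4.32×10^8 J/(m^2 K) (given).
Angular frequency ω = 2π / T = 2π / 86400 s = 7.27×10^-5 s⁻¹.
√((Cω)² + λ²) = √((31400)² + 14.1²) = 31400 W/(m²·K).
Amplitude A = F₀ / √((Cω)²+λ²) = 258 / 31400 = 0.00821 K.

0.00821 K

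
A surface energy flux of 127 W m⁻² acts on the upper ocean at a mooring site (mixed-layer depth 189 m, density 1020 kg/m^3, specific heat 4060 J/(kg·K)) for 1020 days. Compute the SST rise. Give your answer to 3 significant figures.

Areal heat capacity C = ρ c_p D = 1020 × 4060 × 189 = 7.83×10^8 J m⁻² K⁻¹.
Net heat input Q = F Δt = 127 × (1020 days × 86400 s/day) = 1.12×10^10 J/m².
ΔT = Q / C = 1.12×10^10 / 7.83×10^8 = 14.3 K.

14.3 K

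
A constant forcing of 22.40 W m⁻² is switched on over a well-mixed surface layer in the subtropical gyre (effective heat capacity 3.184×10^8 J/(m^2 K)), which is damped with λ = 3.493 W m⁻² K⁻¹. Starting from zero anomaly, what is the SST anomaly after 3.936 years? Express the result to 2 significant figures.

Areal heat capacity C = 3.184×10^8 J/(m^2 K) (given).
τ = C / λ = 3.18×10^8 / 3.493 = 9.12×10^7 s.
Equilibrium anomaly ΔT_eq = F / λ = 22.40 / 3.493 = 6.41 K.
t = 3.936 years = 1.24×10^8 s, so t/τ = 1.36.
ΔT(t) = ΔT_eq (1 − e^(−t/τ)) = 6.41 × (1 − e^−1.36) = 4.77 K.

4.8 K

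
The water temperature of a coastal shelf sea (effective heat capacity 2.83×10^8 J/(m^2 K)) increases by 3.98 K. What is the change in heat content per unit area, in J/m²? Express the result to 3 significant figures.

Areal heat capacity C = 2.83×10^8 J/(m^2 K) (given).
ΔQ = C ΔT = 2.83×10^8 × 3.98 = 1.13×10^9 J/m².

1.13×10^9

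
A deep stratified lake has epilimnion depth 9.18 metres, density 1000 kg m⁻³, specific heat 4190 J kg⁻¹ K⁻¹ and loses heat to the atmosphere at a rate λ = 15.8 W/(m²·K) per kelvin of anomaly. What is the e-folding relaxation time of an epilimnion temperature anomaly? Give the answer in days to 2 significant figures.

28 days

Areal heat capacity C = ρ c_p D = 1000 × 4190 × 9.18 = 3.85×10^7 J m⁻² K⁻¹.
Relaxation time τ = C / λ = 3.85×10^7 / 15.8 = 2.43×10^6 s.
In days: 2.43×10^6 s / (86400 s/day) = 28.2 days.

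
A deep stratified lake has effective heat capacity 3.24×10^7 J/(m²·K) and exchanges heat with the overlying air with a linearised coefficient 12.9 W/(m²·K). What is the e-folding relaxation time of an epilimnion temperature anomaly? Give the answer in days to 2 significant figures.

Areal heat capacity C = 3.24×10^7 J/(m²·K) (given).
Relaxation time τ = C / λ = 3.24×10^7 / 12.9 = 2.51×10^6 s.
In days: 2.51×10^6 s / (86400 s/day) = 29.1 days.

29 days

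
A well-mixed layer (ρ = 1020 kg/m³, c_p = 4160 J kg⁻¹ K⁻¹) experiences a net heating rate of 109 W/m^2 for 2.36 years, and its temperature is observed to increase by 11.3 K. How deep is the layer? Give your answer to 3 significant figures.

169 m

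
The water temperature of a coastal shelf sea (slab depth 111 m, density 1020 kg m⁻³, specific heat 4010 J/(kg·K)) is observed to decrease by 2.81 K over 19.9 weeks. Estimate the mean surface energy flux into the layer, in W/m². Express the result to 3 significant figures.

Areal heat capacity C = ρ c_p D = 1020 × 4010 × 111 = 4.54×10^8 J/(m²·K).
Required heat per unit area: Q = C ΔT = 4.54×10^8 × -2.81 = -1.28×10^9 J/m².
Flux F = Q / Δt = -1.28×10^9 / 1.20×10^7 s = -106 W/m².

-106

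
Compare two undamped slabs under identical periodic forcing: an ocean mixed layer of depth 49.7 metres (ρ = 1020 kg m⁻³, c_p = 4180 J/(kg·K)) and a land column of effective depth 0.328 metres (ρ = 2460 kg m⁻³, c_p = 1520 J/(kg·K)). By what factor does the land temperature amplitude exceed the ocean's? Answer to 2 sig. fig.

170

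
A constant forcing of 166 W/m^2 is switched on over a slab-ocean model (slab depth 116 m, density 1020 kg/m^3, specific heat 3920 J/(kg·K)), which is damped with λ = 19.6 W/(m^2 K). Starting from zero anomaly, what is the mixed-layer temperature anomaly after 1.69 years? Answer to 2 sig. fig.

Areal heat capacity C = ρ c_p D = 1020 × 3920 × 116 = 4.64×10^8 J/(m²·K).
τ = C / λ = 4.64×10^8 / 19.6 = 2.37×10^7 s.
Equilibrium anomaly ΔT_eq = F / λ = 166 / 19.6 = 8.47 K.
t = 1.69 years = 5.33×10^7 s, so t/τ = 2.25.
ΔT(t) = ΔT_eq (1 − e^(−t/τ)) = 8.47 × (1 − e^−2.25) = 7.58 K.

7.6 K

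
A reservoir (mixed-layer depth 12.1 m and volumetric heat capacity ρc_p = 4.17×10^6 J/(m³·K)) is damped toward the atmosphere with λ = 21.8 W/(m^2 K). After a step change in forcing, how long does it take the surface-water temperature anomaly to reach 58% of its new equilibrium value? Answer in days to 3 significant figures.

Areal heat capacity C = ρc_p × D = 4.17×10^6 × 12.1 = 5.05×10^7 J/(m^2 K).
τ = C / λ = 5.05×10^7 / 21.8 = 2.31×10^6 s.
Fraction reached: 1 − e^(−t/τ) = 0.58 ⇒ t = −τ ln(1 − 0.58) = τ × 0.868.
t = 2.01×10^6 s = 23.2 days.

23.2 days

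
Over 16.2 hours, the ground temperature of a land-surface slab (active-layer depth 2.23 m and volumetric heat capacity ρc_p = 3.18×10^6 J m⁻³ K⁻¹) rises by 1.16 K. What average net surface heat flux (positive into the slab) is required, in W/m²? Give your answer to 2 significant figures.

Areal heat capacity C = ρc_p × D = 3.18×10^6 × 2.23 = 7.09×10^6 J m⁻² K⁻¹.
Required heat per unit area: Q = C ΔT = 7.09×10^6 × 1.16 = 8.23×10^6 J/m².
Flux F = Q / Δt = 8.23×10^6 / 58300 s = 141 W/m².

140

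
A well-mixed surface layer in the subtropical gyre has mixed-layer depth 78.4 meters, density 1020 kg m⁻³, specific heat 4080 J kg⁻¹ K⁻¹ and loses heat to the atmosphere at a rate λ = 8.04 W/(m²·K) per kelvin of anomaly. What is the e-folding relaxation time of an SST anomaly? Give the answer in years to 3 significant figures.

Areal heat capacity C = ρ c_p D = 1020 × 4080 × 78.4 = 3.26×10^8 J/(m^2 K).
Relaxation time τ = C / λ = 3.26×10^8 / 8.04 = 4.06×10^7 s.
In years: 4.06×10^7 s / (3.156×10^7 s/year) = 1.29 years.

1.29 years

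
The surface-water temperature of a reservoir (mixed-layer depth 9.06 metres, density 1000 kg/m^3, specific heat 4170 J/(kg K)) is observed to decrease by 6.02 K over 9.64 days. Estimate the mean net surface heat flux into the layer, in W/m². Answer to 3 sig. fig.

Areal heat capacity C = ρ c_p D = 1000 × 4170 × 9.06 = 3.78×10^7 J/(m^2 K).
Required heat per unit area: Q = C ΔT = 3.78×10^7 × -6.02 = -2.27×10^8 J/m².
Flux F = Q / Δt = -2.27×10^8 / 8.33×10^5 s = -273 W/m².

-273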